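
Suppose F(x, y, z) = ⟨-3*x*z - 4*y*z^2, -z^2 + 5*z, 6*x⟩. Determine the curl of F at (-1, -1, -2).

(∇×F)₁ = ∂F₃/∂y − ∂F₂/∂z = 2*z - 5
(∇×F)₂ = ∂F₁/∂z − ∂F₃/∂x = -3*x - 8*y*z - 6
(∇×F)₃ = ∂F₂/∂x − ∂F₁/∂y = 4*z^2
∇×F = (2*z - 5, -3*x - 8*y*z - 6, 4*z^2)
At (-1, -1, -2): (-9, -19, 16).

(-9, -19, 16)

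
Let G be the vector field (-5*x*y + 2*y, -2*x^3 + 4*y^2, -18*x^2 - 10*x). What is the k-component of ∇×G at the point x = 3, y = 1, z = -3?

-41

(∇×G)_3 = ∂G₂/∂x − ∂G₁/∂y
= -6*x^2 − (-5*x + 2)
= -6*x^2 + 5*x - 2
At (3, 1, -3): -41.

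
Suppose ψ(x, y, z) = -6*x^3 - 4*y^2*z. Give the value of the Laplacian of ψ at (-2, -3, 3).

∂²ψ/∂x² = -36*x
∂²ψ/∂y² = -8*z
∂²ψ/∂z² = 0
∇²ψ = -36*x - 8*z
At (-2, -3, 3): 48.

48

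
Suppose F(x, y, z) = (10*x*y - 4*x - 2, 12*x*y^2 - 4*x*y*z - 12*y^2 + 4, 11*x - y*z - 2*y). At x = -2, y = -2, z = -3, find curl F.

(∇×F)₁ = ∂F₃/∂y − ∂F₂/∂z = 4*x*y - z - 2
(∇×F)₂ = ∂F₁/∂z − ∂F₃/∂x = -11
(∇×F)₃ = ∂F₂/∂x − ∂F₁/∂y = -10*x + 12*y^2 - 4*y*z
∇×F = (4*x*y - z - 2, -11, -10*x + 12*y^2 - 4*y*z)
At (-2, -2, -3): (17, -11, 44).

(17, -11, 44)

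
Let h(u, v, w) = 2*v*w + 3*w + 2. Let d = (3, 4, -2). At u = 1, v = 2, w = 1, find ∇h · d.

-6

∂h/∂u = 0
∂h/∂v = 2*w
∂h/∂w = 2*v + 3
∇h at (1, 2, 1) = (0, 2, 7)
∇h · d = (0)(3) + (2)(4) + (7)(-2) = -6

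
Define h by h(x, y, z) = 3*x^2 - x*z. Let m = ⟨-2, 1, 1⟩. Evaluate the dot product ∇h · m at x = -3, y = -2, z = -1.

∂h/∂x = 6*x - z
∂h/∂y = 0
∂h/∂z = -x
∇h at (-3, -2, -1) = (-17, 0, 3)
∇h · m = (-17)(-2) + (0)(1) + (3)(1) = 37

37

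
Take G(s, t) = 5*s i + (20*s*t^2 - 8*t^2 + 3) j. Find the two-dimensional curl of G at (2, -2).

∂G₂/∂s = 20*t^2
∂G₁/∂t = 0
Scalar curl = 20*t^2
At (2, -2): 80.

80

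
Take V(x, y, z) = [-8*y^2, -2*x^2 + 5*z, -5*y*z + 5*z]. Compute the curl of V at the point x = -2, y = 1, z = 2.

(-15, 0, 24)

(∇×V)₁ = ∂V₃/∂y − ∂V₂/∂z = -5*z - 5
(∇×V)₂ = ∂V₁/∂z − ∂V₃/∂x = 0
(∇×V)₃ = ∂V₂/∂x − ∂V₁/∂y = -4*x + 16*y
∇×V = (-5*z - 5, 0, -4*x + 16*y)
At (-2, 1, 2): (-15, 0, 24).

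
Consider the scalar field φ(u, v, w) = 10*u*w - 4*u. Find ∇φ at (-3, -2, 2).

∂φ/∂u = 10*w - 4
∂φ/∂v = 0
∂φ/∂w = 10*u
∇φ = (10*w - 4, 0, 10*u)
At (-3, -2, 2): (16, 0, -30).

(16, 0, -30)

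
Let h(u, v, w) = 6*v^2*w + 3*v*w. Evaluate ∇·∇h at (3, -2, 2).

∂²h/∂u² = 0
∂²h/∂v² = 12*w
∂²h/∂w² = 0
∇²h = 12*w
At (3, -2, 2): 24.

24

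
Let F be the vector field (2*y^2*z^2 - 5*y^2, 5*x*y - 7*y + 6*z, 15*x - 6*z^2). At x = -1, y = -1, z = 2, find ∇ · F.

-36

∂F₁/∂x = 0
∂F₂/∂y = 5*x - 7
∂F₃/∂z = -12*z
∇·F = 5*x - 12*z - 7
At (-1, -1, 2): -36.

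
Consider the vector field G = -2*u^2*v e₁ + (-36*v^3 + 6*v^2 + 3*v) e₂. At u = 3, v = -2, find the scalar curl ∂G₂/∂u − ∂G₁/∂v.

18

∂G₂/∂u = 0
∂G₁/∂v = -2*u^2
Scalar curl = 2*u^2
At (3, -2): 18.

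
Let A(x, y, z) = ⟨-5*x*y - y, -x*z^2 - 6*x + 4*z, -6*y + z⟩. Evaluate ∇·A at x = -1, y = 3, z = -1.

∂A₁/∂x = -5*y
∂A₂/∂y = 0
∂A₃/∂z = 1
∇·A = -5*y + 1
At (-1, 3, -1): -14.

-14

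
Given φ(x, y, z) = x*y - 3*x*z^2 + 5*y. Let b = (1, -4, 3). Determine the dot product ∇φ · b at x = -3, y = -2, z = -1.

∂φ/∂x = y - 3*z^2
∂φ/∂y = x + 5
∂φ/∂z = -6*x*z
∇φ at (-3, -2, -1) = (-5, 2, -18)
∇φ · b = (-5)(1) + (2)(-4) + (-18)(3) = -67

-67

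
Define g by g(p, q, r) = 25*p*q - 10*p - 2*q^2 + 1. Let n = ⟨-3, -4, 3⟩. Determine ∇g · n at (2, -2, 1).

-52

∂g/∂p = 25*q - 10
∂g/∂q = 25*p - 4*q
∂g/∂r = 0
∇g at (2, -2, 1) = (-60, 58, 0)
∇g · n = (-60)(-3) + (58)(-4) + (0)(3) = -52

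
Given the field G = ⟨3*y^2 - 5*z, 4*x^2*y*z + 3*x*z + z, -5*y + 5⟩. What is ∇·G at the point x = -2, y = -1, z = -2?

-32

∂G₁/∂x = 0
∂G₂/∂y = 4*x^2*z
∂G₃/∂z = 0
∇·G = 4*x^2*z
At (-2, -1, -2): -32.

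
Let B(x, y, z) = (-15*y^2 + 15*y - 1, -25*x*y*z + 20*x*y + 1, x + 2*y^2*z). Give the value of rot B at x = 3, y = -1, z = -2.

(-67, -1, -115)

(∇×B)₁ = ∂B₃/∂y − ∂B₂/∂z = 25*x*y + 4*y*z
(∇×B)₂ = ∂B₁/∂z − ∂B₃/∂x = -1
(∇×B)₃ = ∂B₂/∂x − ∂B₁/∂y = -25*y*z + 50*y - 15
∇×B = (25*x*y + 4*y*z, -1, -25*y*z + 50*y - 15)
At (3, -1, -2): (-67, -1, -115).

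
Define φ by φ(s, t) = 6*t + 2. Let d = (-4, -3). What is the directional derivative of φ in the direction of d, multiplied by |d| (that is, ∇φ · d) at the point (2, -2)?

∂φ/∂s = 0
∂φ/∂t = 6
∇φ at (2, -2) = (0, 6)
∇φ · d = (0)(-4) + (6)(-3) = -18

-18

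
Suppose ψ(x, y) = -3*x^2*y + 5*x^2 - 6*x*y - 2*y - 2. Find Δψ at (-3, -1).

∂²ψ/∂x² = 2*(-3*y + 5)
∂²ψ/∂y² = 0
∇²ψ = -6*y + 10
At (-3, -1): 16.

16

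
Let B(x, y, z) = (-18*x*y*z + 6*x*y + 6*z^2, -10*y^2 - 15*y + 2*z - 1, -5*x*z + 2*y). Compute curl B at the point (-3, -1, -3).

(0, -105, 180)

(∇×B)₁ = ∂B₃/∂y − ∂B₂/∂z = 0
(∇×B)₂ = ∂B₁/∂z − ∂B₃/∂x = -18*x*y + 17*z
(∇×B)₃ = ∂B₂/∂x − ∂B₁/∂y = 18*x*z - 6*x
∇×B = (0, -18*x*y + 17*z, 18*x*z - 6*x)
At (-3, -1, -3): (0, -105, 180).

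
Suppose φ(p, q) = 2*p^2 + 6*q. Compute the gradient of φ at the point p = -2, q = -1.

(-8, 6)

∂φ/∂p = 4*p
∂φ/∂q = 6
∇φ = (4*p, 6)
At (-2, -1): (-8, 6).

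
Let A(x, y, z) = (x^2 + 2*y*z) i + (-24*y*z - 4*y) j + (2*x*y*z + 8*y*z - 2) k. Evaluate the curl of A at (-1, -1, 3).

(∇×A)₁ = ∂A₃/∂y − ∂A₂/∂z = 2*x*z + 24*y + 8*z
(∇×A)₂ = ∂A₁/∂z − ∂A₃/∂x = -2*y*z + 2*y
(∇×A)₃ = ∂A₂/∂x − ∂A₁/∂y = -2*z
∇×A = (2*x*z + 24*y + 8*z, -2*y*z + 2*y, -2*z)
At (-1, -1, 3): (-6, 4, -6).

(-6, 4, -6)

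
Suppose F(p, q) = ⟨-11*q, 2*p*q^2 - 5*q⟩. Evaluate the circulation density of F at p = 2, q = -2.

19

∂F₂/∂p = 2*q^2
∂F₁/∂q = -11
Scalar curl = 2*q^2 + 11
At (2, -2): 19.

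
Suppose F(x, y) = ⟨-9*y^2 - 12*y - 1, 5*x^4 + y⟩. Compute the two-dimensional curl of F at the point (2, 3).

∂F₂/∂x = 20*x^3
∂F₁/∂y = -18*y - 12
Scalar curl = 20*x^3 + 18*y + 12
At (2, 3): 226.

226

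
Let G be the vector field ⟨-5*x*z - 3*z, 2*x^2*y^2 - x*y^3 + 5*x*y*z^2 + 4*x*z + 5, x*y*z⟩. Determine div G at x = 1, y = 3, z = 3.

18

∂G₁/∂x = -5*z
∂G₂/∂y = 4*x^2*y - 3*x*y^2 + 5*x*z^2
∂G₃/∂z = x*y
∇·G = 4*x^2*y - 3*x*y^2 + x*y + 5*x*z^2 - 5*z
At (1, 3, 3): 18.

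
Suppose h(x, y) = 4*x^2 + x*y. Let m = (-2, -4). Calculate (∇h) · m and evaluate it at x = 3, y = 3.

∂h/∂x = 8*x + y
∂h/∂y = x
∇h at (3, 3) = (27, 3)
∇h · m = (27)(-2) + (3)(-4) = -66

-66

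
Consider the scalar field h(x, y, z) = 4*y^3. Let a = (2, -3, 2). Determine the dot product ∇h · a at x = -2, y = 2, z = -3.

-144

∂h/∂x = 0
∂h/∂y = 12*y^2
∂h/∂z = 0
∇h at (-2, 2, -3) = (0, 48, 0)
∇h · a = (0)(2) + (48)(-3) + (0)(2) = -144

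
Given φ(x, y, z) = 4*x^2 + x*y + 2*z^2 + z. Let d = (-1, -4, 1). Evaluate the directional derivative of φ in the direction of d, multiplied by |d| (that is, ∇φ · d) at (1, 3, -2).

-22

∂φ/∂x = 8*x + y
∂φ/∂y = x
∂φ/∂z = 4*z + 1
∇φ at (1, 3, -2) = (11, 1, -7)
∇φ · d = (11)(-1) + (1)(-4) + (-7)(1) = -22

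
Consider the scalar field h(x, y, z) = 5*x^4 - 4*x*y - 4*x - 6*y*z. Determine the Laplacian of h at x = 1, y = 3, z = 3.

60

∂²h/∂x² = 60*x^2
∂²h/∂y² = 0
∂²h/∂z² = 0
∇²h = 60*x^2
At (1, 3, 3): 60.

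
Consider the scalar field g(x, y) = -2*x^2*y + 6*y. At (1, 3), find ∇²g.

-12

∂²g/∂x² = -4*y
∂²g/∂y² = 0
∇²g = -4*y
At (1, 3): -12.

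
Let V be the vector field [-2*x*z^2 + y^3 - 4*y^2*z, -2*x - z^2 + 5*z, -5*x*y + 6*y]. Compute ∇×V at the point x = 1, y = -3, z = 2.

(∇×V)₁ = ∂V₃/∂y − ∂V₂/∂z = -5*x + 2*z + 1
(∇×V)₂ = ∂V₁/∂z − ∂V₃/∂x = -4*x*z - 4*y^2 + 5*y
(∇×V)₃ = ∂V₂/∂x − ∂V₁/∂y = -3*y^2 + 8*y*z - 2
∇×V = (-5*x + 2*z + 1, -4*x*z - 4*y^2 + 5*y, -3*y^2 + 8*y*z - 2)
At (1, -3, 2): (0, -59, -77).

(0, -59, -77)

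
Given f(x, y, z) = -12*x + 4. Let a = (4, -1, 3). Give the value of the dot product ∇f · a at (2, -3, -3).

-48

∂f/∂x = -12
∂f/∂y = 0
∂f/∂z = 0
∇f at (2, -3, -3) = (-12, 0, 0)
∇f · a = (-12)(4) + (0)(-1) + (0)(3) = -48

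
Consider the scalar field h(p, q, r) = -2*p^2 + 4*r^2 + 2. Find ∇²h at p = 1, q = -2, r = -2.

∂²h/∂p² = -4
∂²h/∂q² = 0
∂²h/∂r² = 8
∇²h = 4
At (1, -2, -2): 4.

4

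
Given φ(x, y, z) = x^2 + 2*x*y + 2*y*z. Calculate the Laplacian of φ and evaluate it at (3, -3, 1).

2

∂²φ/∂x² = 2
∂²φ/∂y² = 0
∂²φ/∂z² = 0
∇²φ = 2
At (3, -3, 1): 2.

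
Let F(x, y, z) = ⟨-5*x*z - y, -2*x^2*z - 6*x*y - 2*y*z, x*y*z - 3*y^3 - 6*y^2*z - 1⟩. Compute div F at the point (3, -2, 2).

∂F₁/∂x = -5*z
∂F₂/∂y = -6*x - 2*z
∂F₃/∂z = x*y - 6*y^2
∇·F = x*y - 6*x - 6*y^2 - 7*z
At (3, -2, 2): -62.

-62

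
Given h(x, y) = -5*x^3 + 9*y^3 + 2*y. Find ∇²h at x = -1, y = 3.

192

∂²h/∂x² = -30*x
∂²h/∂y² = 54*y
∇²h = -30*x + 54*y
At (-1, 3): 192.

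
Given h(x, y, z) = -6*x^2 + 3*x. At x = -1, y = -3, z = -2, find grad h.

∂h/∂x = -12*x + 3
∂h/∂y = 0
∂h/∂z = 0
∇h = (-12*x + 3, 0, 0)
At (-1, -3, -2): (15, 0, 0).

(15, 0, 0)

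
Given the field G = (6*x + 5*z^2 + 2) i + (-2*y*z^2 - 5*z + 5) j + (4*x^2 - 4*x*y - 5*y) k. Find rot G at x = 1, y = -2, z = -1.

(∇×G)₁ = ∂G₃/∂y − ∂G₂/∂z = -4*x + 4*y*z
(∇×G)₂ = ∂G₁/∂z − ∂G₃/∂x = -8*x + 4*y + 10*z
(∇×G)₃ = ∂G₂/∂x − ∂G₁/∂y = 0
∇×G = (-4*x + 4*y*z, -8*x + 4*y + 10*z, 0)
At (1, -2, -1): (4, -26, 0).

(4, -26, 0)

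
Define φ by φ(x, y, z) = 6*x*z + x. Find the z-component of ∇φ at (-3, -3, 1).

-18

(∇φ)_3 = ∂φ/∂z = 6*x
At (-3, -3, 1): -18.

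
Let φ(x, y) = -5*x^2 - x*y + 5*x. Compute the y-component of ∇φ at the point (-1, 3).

1

(∇φ)_2 = ∂φ/∂y = -x
At (-1, 3): 1.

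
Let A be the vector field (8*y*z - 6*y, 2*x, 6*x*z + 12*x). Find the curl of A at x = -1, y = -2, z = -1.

(∇×A)₁ = ∂A₃/∂y − ∂A₂/∂z = 0
(∇×A)₂ = ∂A₁/∂z − ∂A₃/∂x = 8*y - 6*z - 12
(∇×A)₃ = ∂A₂/∂x − ∂A₁/∂y = -8*z + 8
∇×A = (0, 8*y - 6*z - 12, -8*z + 8)
At (-1, -2, -1): (0, -22, 16).

(0, -22, 16)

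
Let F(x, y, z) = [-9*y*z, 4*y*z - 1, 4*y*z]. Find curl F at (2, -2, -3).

(-4, 18, -27)

(∇×F)₁ = ∂F₃/∂y − ∂F₂/∂z = -4*y + 4*z
(∇×F)₂ = ∂F₁/∂z − ∂F₃/∂x = -9*y
(∇×F)₃ = ∂F₂/∂x − ∂F₁/∂y = 9*z
∇×F = (-4*y + 4*z, -9*y, 9*z)
At (2, -2, -3): (-4, 18, -27).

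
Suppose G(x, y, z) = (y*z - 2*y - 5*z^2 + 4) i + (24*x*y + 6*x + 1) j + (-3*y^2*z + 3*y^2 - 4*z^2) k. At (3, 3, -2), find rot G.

(54, 23, 82)

(∇×G)₁ = ∂G₃/∂y − ∂G₂/∂z = -6*y*z + 6*y
(∇×G)₂ = ∂G₁/∂z − ∂G₃/∂x = y - 10*z
(∇×G)₃ = ∂G₂/∂x − ∂G₁/∂y = 24*y - z + 8
∇×G = (-6*y*z + 6*y, y - 10*z, 24*y - z + 8)
At (3, 3, -2): (54, 23, 82).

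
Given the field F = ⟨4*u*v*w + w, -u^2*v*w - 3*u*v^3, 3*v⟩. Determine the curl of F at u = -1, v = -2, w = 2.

(∇×F)₁ = ∂F₃/∂v − ∂F₂/∂w = u^2*v + 3
(∇×F)₂ = ∂F₁/∂w − ∂F₃/∂u = 4*u*v + 1
(∇×F)₃ = ∂F₂/∂u − ∂F₁/∂v = -2*u*v*w - 4*u*w - 3*v^3
∇×F = (u^2*v + 3, 4*u*v + 1, -2*u*v*w - 4*u*w - 3*v^3)
At (-1, -2, 2): (1, 9, 24).

(1, 9, 24)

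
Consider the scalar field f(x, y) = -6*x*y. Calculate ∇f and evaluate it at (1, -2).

(12, -6)

∂f/∂x = -6*y
∂f/∂y = -6*x
∇f = (-6*y, -6*x)
At (1, -2): (12, -6).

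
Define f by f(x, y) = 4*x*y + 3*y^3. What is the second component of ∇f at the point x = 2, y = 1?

(∇f)_2 = ∂f/∂y = 4*x + 9*y^2
At (2, 1): 17.

17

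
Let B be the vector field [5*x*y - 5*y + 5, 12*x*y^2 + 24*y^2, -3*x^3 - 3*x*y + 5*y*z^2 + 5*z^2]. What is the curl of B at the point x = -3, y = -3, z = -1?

(14, 72, 128)

(∇×B)₁ = ∂B₃/∂y − ∂B₂/∂z = -3*x + 5*z^2
(∇×B)₂ = ∂B₁/∂z − ∂B₃/∂x = 9*x^2 + 3*y
(∇×B)₃ = ∂B₂/∂x − ∂B₁/∂y = -5*x + 12*y^2 + 5
∇×B = (-3*x + 5*z^2, 9*x^2 + 3*y, -5*x + 12*y^2 + 5)
At (-3, -3, -1): (14, 72, 128).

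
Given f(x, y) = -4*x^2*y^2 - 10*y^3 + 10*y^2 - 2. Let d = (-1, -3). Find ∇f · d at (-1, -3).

846

∂f/∂x = -8*x*y^2
∂f/∂y = -8*x^2*y - 30*y^2 + 20*y
∇f at (-1, -3) = (72, -306)
∇f · d = (72)(-1) + (-306)(-3) = 846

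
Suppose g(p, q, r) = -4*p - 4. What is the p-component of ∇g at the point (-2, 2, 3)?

-4

(∇g)_1 = ∂g/∂p = -4
At (-2, 2, 3): -4.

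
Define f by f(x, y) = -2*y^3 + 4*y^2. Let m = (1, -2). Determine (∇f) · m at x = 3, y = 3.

∂f/∂x = 0
∂f/∂y = -6*y^2 + 8*y
∇f at (3, 3) = (0, -30)
∇f · m = (0)(1) + (-30)(-2) = 60

60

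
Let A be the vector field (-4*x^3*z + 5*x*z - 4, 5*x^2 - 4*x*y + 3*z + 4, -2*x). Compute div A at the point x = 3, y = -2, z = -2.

∂A₁/∂x = -12*x^2*z + 5*z
∂A₂/∂y = -4*x
∂A₃/∂z = 0
∇·A = -12*x^2*z - 4*x + 5*z
At (3, -2, -2): 194.

194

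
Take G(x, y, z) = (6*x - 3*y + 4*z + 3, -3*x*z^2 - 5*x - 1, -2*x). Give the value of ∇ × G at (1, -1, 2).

(∇×G)₁ = ∂G₃/∂y − ∂G₂/∂z = 6*x*z
(∇×G)₂ = ∂G₁/∂z − ∂G₃/∂x = 6
(∇×G)₃ = ∂G₂/∂x − ∂G₁/∂y = -3*z^2 - 2
∇×G = (6*x*z, 6, -3*z^2 - 2)
At (1, -1, 2): (12, 6, -14).

(12, 6, -14)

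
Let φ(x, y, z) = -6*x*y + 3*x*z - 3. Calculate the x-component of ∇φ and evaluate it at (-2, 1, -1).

-9

(∇φ)_1 = ∂φ/∂x = -6*y + 3*z
At (-2, 1, -1): -9.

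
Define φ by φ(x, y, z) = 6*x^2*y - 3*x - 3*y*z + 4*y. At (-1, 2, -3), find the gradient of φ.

∂φ/∂x = 12*x*y - 3
∂φ/∂y = 6*x^2 - 3*z + 4
∂φ/∂z = -3*y
∇φ = (12*x*y - 3, 6*x^2 - 3*z + 4, -3*y)
At (-1, 2, -3): (-27, 19, -6).

(-27, 19, -6)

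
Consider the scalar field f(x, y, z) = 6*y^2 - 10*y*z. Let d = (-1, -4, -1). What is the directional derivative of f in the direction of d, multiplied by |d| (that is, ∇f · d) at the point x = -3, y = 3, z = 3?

6

∂f/∂x = 0
∂f/∂y = 12*y - 10*z
∂f/∂z = -10*y
∇f at (-3, 3, 3) = (0, 6, -30)
∇f · d = (0)(-1) + (6)(-4) + (-30)(-1) = 6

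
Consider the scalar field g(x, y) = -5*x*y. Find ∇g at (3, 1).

∂g/∂x = -5*y
∂g/∂y = -5*x
∇g = (-5*y, -5*x)
At (3, 1): (-5, -15).

(-5, -15)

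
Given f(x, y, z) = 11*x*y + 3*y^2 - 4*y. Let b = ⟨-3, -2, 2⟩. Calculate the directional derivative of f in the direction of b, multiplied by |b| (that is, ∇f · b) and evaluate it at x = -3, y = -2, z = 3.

164

∂f/∂x = 11*y
∂f/∂y = 11*x + 6*y - 4
∂f/∂z = 0
∇f at (-3, -2, 3) = (-22, -49, 0)
∇f · b = (-22)(-3) + (-49)(-2) + (0)(2) = 164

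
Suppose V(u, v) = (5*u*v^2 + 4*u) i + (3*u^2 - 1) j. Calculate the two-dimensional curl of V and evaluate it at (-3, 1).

12

∂V₂/∂u = 6*u
∂V₁/∂v = 10*u*v
Scalar curl = -10*u*v + 6*u
At (-3, 1): 12.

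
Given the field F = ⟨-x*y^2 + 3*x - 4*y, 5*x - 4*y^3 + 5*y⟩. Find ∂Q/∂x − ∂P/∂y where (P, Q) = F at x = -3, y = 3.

∂F₂/∂x = 5
∂F₁/∂y = -2*x*y - 4
Scalar curl = 2*x*y + 9
At (-3, 3): -9.

-9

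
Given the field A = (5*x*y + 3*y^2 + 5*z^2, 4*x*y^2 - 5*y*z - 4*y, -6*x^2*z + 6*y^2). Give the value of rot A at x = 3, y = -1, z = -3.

(∇×A)₁ = ∂A₃/∂y − ∂A₂/∂z = 17*y
(∇×A)₂ = ∂A₁/∂z − ∂A₃/∂x = 12*x*z + 10*z
(∇×A)₃ = ∂A₂/∂x − ∂A₁/∂y = -5*x + 4*y^2 - 6*y
∇×A = (17*y, 12*x*z + 10*z, -5*x + 4*y^2 - 6*y)
At (3, -1, -3): (-17, -138, -5).

(-17, -138, -5)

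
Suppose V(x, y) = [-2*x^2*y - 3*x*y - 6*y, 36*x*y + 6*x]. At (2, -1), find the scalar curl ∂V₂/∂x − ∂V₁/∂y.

∂V₂/∂x = 36*y + 6
∂V₁/∂y = -2*x^2 - 3*x - 6
Scalar curl = 2*x^2 + 3*x + 36*y + 12
At (2, -1): -10.

-10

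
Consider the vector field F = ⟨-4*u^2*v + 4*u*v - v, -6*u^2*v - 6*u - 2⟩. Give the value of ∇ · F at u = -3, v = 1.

∂F₁/∂u = -8*u*v + 4*v
∂F₂/∂v = -6*u^2
∇·F = -6*u^2 - 8*u*v + 4*v
At (-3, 1): -26.

-26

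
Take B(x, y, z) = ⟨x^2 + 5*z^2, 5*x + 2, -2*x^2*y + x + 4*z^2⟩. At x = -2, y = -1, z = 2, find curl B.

(∇×B)₁ = ∂B₃/∂y − ∂B₂/∂z = -2*x^2
(∇×B)₂ = ∂B₁/∂z − ∂B₃/∂x = 4*x*y + 10*z - 1
(∇×B)₃ = ∂B₂/∂x − ∂B₁/∂y = 5
∇×B = (-2*x^2, 4*x*y + 10*z - 1, 5)
At (-2, -1, 2): (-8, 27, 5).

(-8, 27, 5)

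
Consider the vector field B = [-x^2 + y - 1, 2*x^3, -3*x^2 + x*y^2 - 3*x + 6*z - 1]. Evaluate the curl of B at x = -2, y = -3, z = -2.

(∇×B)₁ = ∂B₃/∂y − ∂B₂/∂z = 2*x*y
(∇×B)₂ = ∂B₁/∂z − ∂B₃/∂x = 6*x - y^2 + 3
(∇×B)₃ = ∂B₂/∂x − ∂B₁/∂y = 6*x^2 - 1
∇×B = (2*x*y, 6*x - y^2 + 3, 6*x^2 - 1)
At (-2, -3, -2): (12, -18, 23).

(12, -18, 23)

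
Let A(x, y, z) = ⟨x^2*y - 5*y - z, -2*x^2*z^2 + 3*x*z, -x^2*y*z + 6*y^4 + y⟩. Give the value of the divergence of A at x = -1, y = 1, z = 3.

-3

∂A₁/∂x = 2*x*y
∂A₂/∂y = 0
∂A₃/∂z = -x^2*y
∇·A = -x^2*y + 2*x*y
At (-1, 1, 3): -3.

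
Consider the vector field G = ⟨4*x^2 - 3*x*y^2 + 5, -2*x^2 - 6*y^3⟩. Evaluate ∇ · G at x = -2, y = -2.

∂G₁/∂x = 8*x - 3*y^2
∂G₂/∂y = -18*y^2
∇·G = 8*x - 21*y^2
At (-2, -2): -100.

-100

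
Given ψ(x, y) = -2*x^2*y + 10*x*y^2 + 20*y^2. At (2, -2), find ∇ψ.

(56, -168)

∂ψ/∂x = -4*x*y + 10*y^2
∂ψ/∂y = -2*x^2 + 20*x*y + 40*y
∇ψ = (-4*x*y + 10*y^2, -2*x^2 + 20*x*y + 40*y)
At (2, -2): (56, -168).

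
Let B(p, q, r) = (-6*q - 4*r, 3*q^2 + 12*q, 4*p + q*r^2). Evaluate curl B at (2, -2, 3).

(∇×B)₁ = ∂B₃/∂q − ∂B₂/∂r = r^2
(∇×B)₂ = ∂B₁/∂r − ∂B₃/∂p = -8
(∇×B)₃ = ∂B₂/∂p − ∂B₁/∂q = 6
∇×B = (r^2, -8, 6)
At (2, -2, 3): (9, -8, 6).

(9, -8, 6)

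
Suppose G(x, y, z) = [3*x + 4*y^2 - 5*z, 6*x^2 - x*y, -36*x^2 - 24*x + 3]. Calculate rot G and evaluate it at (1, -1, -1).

(∇×G)₁ = ∂G₃/∂y − ∂G₂/∂z = 0
(∇×G)₂ = ∂G₁/∂z − ∂G₃/∂x = 72*x + 19
(∇×G)₃ = ∂G₂/∂x − ∂G₁/∂y = 12*x - 9*y
∇×G = (0, 72*x + 19, 12*x - 9*y)
At (1, -1, -1): (0, 91, 21).

(0, 91, 21)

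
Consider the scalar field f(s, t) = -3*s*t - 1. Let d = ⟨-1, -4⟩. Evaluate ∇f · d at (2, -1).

21

∂f/∂s = -3*t
∂f/∂t = -3*s
∇f at (2, -1) = (3, -6)
∇f · d = (3)(-1) + (-6)(-4) = 21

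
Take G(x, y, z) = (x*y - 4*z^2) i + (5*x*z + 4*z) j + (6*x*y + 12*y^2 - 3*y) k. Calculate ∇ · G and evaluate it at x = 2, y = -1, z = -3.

∂G₁/∂x = y
∂G₂/∂y = 0
∂G₃/∂z = 0
∇·G = y
At (2, -1, -3): -1.

-1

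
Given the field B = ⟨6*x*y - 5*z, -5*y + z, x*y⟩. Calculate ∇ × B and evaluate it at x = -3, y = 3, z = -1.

(∇×B)₁ = ∂B₃/∂y − ∂B₂/∂z = x - 1
(∇×B)₂ = ∂B₁/∂z − ∂B₃/∂x = -y - 5
(∇×B)₃ = ∂B₂/∂x − ∂B₁/∂y = -6*x
∇×B = (x - 1, -y - 5, -6*x)
At (-3, 3, -1): (-4, -8, 18).

(-4, -8, 18)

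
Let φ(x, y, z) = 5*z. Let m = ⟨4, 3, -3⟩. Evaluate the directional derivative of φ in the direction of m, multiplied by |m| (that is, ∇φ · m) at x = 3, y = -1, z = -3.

-15

∂φ/∂x = 0
∂φ/∂y = 0
∂φ/∂z = 5
∇φ at (3, -1, -3) = (0, 0, 5)
∇φ · m = (0)(4) + (0)(3) + (5)(-3) = -15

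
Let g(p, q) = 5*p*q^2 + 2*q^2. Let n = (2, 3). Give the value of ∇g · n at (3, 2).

244

∂g/∂p = 5*q^2
∂g/∂q = 10*p*q + 4*q
∇g at (3, 2) = (20, 68)
∇g · n = (20)(2) + (68)(3) = 244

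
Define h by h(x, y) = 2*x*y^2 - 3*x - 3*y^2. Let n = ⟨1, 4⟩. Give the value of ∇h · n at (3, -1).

∂h/∂x = 2*y^2 - 3
∂h/∂y = 4*x*y - 6*y
∇h at (3, -1) = (-1, -6)
∇h · n = (-1)(1) + (-6)(4) = -25

-25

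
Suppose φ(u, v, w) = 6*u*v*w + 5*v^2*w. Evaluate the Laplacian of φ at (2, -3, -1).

∂²φ/∂u² = 0
∂²φ/∂v² = 10*w
∂²φ/∂w² = 0
∇²φ = 10*w
At (2, -3, -1): -10.

-10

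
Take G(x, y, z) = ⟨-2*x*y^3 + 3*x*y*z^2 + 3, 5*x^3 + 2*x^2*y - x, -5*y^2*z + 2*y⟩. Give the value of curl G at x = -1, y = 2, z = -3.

(62, 36, 9)

(∇×G)₁ = ∂G₃/∂y − ∂G₂/∂z = -10*y*z + 2
(∇×G)₂ = ∂G₁/∂z − ∂G₃/∂x = 6*x*y*z
(∇×G)₃ = ∂G₂/∂x − ∂G₁/∂y = 15*x^2 + 6*x*y^2 + 4*x*y - 3*x*z^2 - 1
∇×G = (-10*y*z + 2, 6*x*y*z, 15*x^2 + 6*x*y^2 + 4*x*y - 3*x*z^2 - 1)
At (-1, 2, -3): (62, 36, 9).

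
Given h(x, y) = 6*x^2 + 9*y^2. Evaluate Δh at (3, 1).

∂²h/∂x² = 12
∂²h/∂y² = 18
∇²h = 30
At (3, 1): 30.

30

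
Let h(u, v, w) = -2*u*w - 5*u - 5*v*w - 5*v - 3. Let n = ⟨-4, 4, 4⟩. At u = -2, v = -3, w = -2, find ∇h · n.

∂h/∂u = -2*w - 5
∂h/∂v = -5*w - 5
∂h/∂w = -2*u - 5*v
∇h at (-2, -3, -2) = (-1, 5, 19)
∇h · n = (-1)(-4) + (5)(4) + (19)(4) = 100

100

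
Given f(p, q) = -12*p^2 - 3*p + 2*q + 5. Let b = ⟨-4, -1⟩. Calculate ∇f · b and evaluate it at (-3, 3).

-278

∂f/∂p = -24*p - 3
∂f/∂q = 2
∇f at (-3, 3) = (69, 2)
∇f · b = (69)(-4) + (2)(-1) = -278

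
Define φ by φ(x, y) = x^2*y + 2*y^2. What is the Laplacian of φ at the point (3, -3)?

-2

∂²φ/∂x² = 2*y
∂²φ/∂y² = 4
∇²φ = 2*y + 4
At (3, -3): -2.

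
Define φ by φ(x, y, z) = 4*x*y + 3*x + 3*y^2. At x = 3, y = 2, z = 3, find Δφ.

∂²φ/∂x² = 0
∂²φ/∂y² = 6
∂²φ/∂z² = 0
∇²φ = 6
At (3, 2, 3): 6.

6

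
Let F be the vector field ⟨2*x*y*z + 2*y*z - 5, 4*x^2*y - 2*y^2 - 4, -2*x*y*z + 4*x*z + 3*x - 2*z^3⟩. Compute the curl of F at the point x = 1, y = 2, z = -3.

(6, 5, 28)

(∇×F)₁ = ∂F₃/∂y − ∂F₂/∂z = -2*x*z
(∇×F)₂ = ∂F₁/∂z − ∂F₃/∂x = 2*x*y + 2*y*z + 2*y - 4*z - 3
(∇×F)₃ = ∂F₂/∂x − ∂F₁/∂y = 8*x*y - 2*x*z - 2*z
∇×F = (-2*x*z, 2*x*y + 2*y*z + 2*y - 4*z - 3, 8*x*y - 2*x*z - 2*z)
At (1, 2, -3): (6, 5, 28).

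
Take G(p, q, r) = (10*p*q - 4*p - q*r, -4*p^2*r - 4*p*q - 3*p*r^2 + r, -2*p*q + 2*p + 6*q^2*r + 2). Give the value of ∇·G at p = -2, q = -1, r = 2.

∂G₁/∂p = 10*q - 4
∂G₂/∂q = -4*p
∂G₃/∂r = 6*q^2
∇·G = -4*p + 6*q^2 + 10*q - 4
At (-2, -1, 2): 0.

0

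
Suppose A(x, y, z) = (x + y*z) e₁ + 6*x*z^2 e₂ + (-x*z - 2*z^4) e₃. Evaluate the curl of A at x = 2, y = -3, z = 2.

(∇×A)₁ = ∂A₃/∂y − ∂A₂/∂z = -12*x*z
(∇×A)₂ = ∂A₁/∂z − ∂A₃/∂x = y + z
(∇×A)₃ = ∂A₂/∂x − ∂A₁/∂y = 6*z^2 - z
∇×A = (-12*x*z, y + z, 6*z^2 - z)
At (2, -3, 2): (-48, -1, 22).

(-48, -1, 22)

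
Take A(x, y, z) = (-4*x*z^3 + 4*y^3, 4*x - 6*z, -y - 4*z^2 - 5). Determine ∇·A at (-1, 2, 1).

∂A₁/∂x = -4*z^3
∂A₂/∂y = 0
∂A₃/∂z = -8*z
∇·A = -4*z^3 - 8*z
At (-1, 2, 1): -12.

-12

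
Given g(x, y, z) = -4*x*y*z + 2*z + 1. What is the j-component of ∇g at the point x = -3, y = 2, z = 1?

12

(∇g)_2 = ∂g/∂y = -4*x*z
At (-3, 2, 1): 12.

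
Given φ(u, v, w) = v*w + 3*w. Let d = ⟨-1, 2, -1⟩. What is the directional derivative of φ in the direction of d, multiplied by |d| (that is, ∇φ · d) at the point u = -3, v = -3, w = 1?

∂φ/∂u = 0
∂φ/∂v = w
∂φ/∂w = v + 3
∇φ at (-3, -3, 1) = (0, 1, 0)
∇φ · d = (0)(-1) + (1)(2) + (0)(-1) = 2

2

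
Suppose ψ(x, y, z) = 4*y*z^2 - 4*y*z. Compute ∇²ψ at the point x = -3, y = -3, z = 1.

∂²ψ/∂x² = 0
∂²ψ/∂y² = 0
∂²ψ/∂z² = 8*y
∇²ψ = 8*y
At (-3, -3, 1): -24.

-24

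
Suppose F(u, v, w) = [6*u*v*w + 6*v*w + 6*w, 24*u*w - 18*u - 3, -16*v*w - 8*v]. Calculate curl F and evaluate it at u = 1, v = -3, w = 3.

(-80, -30, 18)

(∇×F)₁ = ∂F₃/∂v − ∂F₂/∂w = -24*u - 16*w - 8
(∇×F)₂ = ∂F₁/∂w − ∂F₃/∂u = 6*u*v + 6*v + 6
(∇×F)₃ = ∂F₂/∂u − ∂F₁/∂v = -6*u*w + 18*w - 18
∇×F = (-24*u - 16*w - 8, 6*u*v + 6*v + 6, -6*u*w + 18*w - 18)
At (1, -3, 3): (-80, -30, 18).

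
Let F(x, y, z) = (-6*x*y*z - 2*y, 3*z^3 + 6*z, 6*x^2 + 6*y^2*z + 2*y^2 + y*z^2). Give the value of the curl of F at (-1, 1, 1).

(∇×F)₁ = ∂F₃/∂y − ∂F₂/∂z = 12*y*z + 4*y - 8*z^2 - 6
(∇×F)₂ = ∂F₁/∂z − ∂F₃/∂x = -6*x*y - 12*x
(∇×F)₃ = ∂F₂/∂x − ∂F₁/∂y = 6*x*z + 2
∇×F = (12*y*z + 4*y - 8*z^2 - 6, -6*x*y - 12*x, 6*x*z + 2)
At (-1, 1, 1): (2, 18, -4).

(2, 18, -4)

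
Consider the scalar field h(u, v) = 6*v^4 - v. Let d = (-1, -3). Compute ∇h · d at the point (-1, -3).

∂h/∂u = 0
∂h/∂v = 24*v^3 - 1
∇h at (-1, -3) = (0, -649)
∇h · d = (0)(-1) + (-649)(-3) = 1947

1947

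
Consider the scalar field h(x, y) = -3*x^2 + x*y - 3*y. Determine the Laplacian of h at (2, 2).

-6

∂²h/∂x² = -6
∂²h/∂y² = 0
∇²h = -6
At (2, 2): -6.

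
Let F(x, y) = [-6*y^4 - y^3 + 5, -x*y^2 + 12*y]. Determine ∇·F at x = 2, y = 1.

∂F₁/∂x = 0
∂F₂/∂y = -2*x*y + 12
∇·F = -2*x*y + 12
At (2, 1): 8.

8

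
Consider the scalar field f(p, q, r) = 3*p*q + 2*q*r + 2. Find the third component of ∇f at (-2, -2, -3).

(∇f)_3 = ∂f/∂r = 2*q
At (-2, -2, -3): -4.

-4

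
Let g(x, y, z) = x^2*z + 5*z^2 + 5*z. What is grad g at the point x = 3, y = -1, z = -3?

(-18, 0, -16)

∂g/∂x = 2*x*z
∂g/∂y = 0
∂g/∂z = x^2 + 10*z + 5
∇g = (2*x*z, 0, x^2 + 10*z + 5)
At (3, -1, -3): (-18, 0, -16).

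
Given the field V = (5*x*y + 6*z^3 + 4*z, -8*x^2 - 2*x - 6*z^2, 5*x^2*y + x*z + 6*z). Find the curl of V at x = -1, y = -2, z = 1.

(17, 1, 19)

(∇×V)₁ = ∂V₃/∂y − ∂V₂/∂z = 5*x^2 + 12*z
(∇×V)₂ = ∂V₁/∂z − ∂V₃/∂x = -10*x*y + 18*z^2 - z + 4
(∇×V)₃ = ∂V₂/∂x − ∂V₁/∂y = -21*x - 2
∇×V = (5*x^2 + 12*z, -10*x*y + 18*z^2 - z + 4, -21*x - 2)
At (-1, -2, 1): (17, 1, 19).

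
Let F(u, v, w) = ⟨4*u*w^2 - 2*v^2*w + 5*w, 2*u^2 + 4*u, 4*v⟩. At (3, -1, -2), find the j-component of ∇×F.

-45

(∇×F)_2 = ∂F₁/∂w − ∂F₃/∂u
= 8*u*w - 2*v^2 + 5 − (0)
= 8*u*w - 2*v^2 + 5
At (3, -1, -2): -45.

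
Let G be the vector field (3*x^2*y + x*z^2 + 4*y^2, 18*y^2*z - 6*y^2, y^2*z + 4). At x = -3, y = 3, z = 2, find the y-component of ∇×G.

-12

(∇×G)_2 = ∂G₁/∂z − ∂G₃/∂x
= 2*x*z − (0)
= 2*x*z
At (-3, 3, 2): -12.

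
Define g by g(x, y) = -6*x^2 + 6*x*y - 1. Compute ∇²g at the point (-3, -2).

∂²g/∂x² = -12
∂²g/∂y² = 0
∇²g = -12
At (-3, -2): -12.

-12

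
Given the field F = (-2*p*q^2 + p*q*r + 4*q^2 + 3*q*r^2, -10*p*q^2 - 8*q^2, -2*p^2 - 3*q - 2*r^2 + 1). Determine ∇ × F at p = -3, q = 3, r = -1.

(-3, -39, -156)

(∇×F)₁ = ∂F₃/∂q − ∂F₂/∂r = -3
(∇×F)₂ = ∂F₁/∂r − ∂F₃/∂p = p*q + 4*p + 6*q*r
(∇×F)₃ = ∂F₂/∂p − ∂F₁/∂q = 4*p*q - p*r - 10*q^2 - 8*q - 3*r^2
∇×F = (-3, p*q + 4*p + 6*q*r, 4*p*q - p*r - 10*q^2 - 8*q - 3*r^2)
At (-3, 3, -1): (-3, -39, -156).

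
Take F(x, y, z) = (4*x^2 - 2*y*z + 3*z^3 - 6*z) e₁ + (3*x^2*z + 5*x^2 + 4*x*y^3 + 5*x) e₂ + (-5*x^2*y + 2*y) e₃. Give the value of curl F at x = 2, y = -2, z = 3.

(-30, 39, 35)

(∇×F)₁ = ∂F₃/∂y − ∂F₂/∂z = -8*x^2 + 2
(∇×F)₂ = ∂F₁/∂z − ∂F₃/∂x = 10*x*y - 2*y + 9*z^2 - 6
(∇×F)₃ = ∂F₂/∂x − ∂F₁/∂y = 6*x*z + 10*x + 4*y^3 + 2*z + 5
∇×F = (-8*x^2 + 2, 10*x*y - 2*y + 9*z^2 - 6, 6*x*z + 10*x + 4*y^3 + 2*z + 5)
At (2, -2, 3): (-30, 39, 35).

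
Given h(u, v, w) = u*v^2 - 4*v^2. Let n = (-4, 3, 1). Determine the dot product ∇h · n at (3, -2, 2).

-4

∂h/∂u = v^2
∂h/∂v = 2*u*v - 8*v
∂h/∂w = 0
∇h at (3, -2, 2) = (4, 4, 0)
∇h · n = (4)(-4) + (4)(3) + (0)(1) = -4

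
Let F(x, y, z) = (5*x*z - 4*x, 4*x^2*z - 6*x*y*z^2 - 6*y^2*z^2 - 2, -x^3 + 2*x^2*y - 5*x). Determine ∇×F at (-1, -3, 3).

(430, -9, 138)

(∇×F)₁ = ∂F₃/∂y − ∂F₂/∂z = -2*x^2 + 12*x*y*z + 12*y^2*z
(∇×F)₂ = ∂F₁/∂z − ∂F₃/∂x = 3*x^2 - 4*x*y + 5*x + 5
(∇×F)₃ = ∂F₂/∂x − ∂F₁/∂y = 8*x*z - 6*y*z^2
∇×F = (-2*x^2 + 12*x*y*z + 12*y^2*z, 3*x^2 - 4*x*y + 5*x + 5, 8*x*z - 6*y*z^2)
At (-1, -3, 3): (430, -9, 138).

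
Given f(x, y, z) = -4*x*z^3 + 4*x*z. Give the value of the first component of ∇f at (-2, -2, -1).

0

(∇f)_1 = ∂f/∂x = -4*z^3 + 4*z
At (-2, -2, -1): 0.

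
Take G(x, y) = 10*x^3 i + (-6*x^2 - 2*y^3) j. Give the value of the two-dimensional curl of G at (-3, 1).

36

∂G₂/∂x = -12*x
∂G₁/∂y = 0
Scalar curl = -12*x
At (-3, 1): 36.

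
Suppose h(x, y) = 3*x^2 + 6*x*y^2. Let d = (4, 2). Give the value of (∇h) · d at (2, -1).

24

∂h/∂x = 6*x + 6*y^2
∂h/∂y = 12*x*y
∇h at (2, -1) = (18, -24)
∇h · d = (18)(4) + (-24)(2) = 24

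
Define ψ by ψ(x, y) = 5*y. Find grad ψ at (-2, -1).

(0, 5)

∂ψ/∂x = 0
∂ψ/∂y = 5
∇ψ = (0, 5)
At (-2, -1): (0, 5).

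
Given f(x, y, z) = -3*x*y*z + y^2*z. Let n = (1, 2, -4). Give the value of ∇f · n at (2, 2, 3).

∂f/∂x = -3*y*z
∂f/∂y = -3*x*z + 2*y*z
∂f/∂z = -3*x*y + y^2
∇f at (2, 2, 3) = (-18, -6, -8)
∇f · n = (-18)(1) + (-6)(2) + (-8)(-4) = 2

2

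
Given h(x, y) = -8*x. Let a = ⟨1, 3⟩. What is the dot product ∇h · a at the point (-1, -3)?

∂h/∂x = -8
∂h/∂y = 0
∇h at (-1, -3) = (-8, 0)
∇h · a = (-8)(1) + (0)(3) = -8

-8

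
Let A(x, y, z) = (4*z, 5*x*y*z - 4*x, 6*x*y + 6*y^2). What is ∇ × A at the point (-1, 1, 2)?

(∇×A)₁ = ∂A₃/∂y − ∂A₂/∂z = -5*x*y + 6*x + 12*y
(∇×A)₂ = ∂A₁/∂z − ∂A₃/∂x = -6*y + 4
(∇×A)₃ = ∂A₂/∂x − ∂A₁/∂y = 5*y*z - 4
∇×A = (-5*x*y + 6*x + 12*y, -6*y + 4, 5*y*z - 4)
At (-1, 1, 2): (11, -2, 6).

(11, -2, 6)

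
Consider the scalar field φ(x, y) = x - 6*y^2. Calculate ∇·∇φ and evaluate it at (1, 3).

∂²φ/∂x² = 0
∂²φ/∂y² = -12
∇²φ = -12
At (1, 3): -12.

-12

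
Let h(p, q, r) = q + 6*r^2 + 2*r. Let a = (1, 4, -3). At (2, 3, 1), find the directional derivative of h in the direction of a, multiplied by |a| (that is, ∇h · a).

-38

∂h/∂p = 0
∂h/∂q = 1
∂h/∂r = 12*r + 2
∇h at (2, 3, 1) = (0, 1, 14)
∇h · a = (0)(1) + (1)(4) + (14)(-3) = -38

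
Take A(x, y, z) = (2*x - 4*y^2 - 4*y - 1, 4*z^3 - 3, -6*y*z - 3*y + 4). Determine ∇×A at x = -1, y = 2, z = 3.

(-129, 0, 20)

(∇×A)₁ = ∂A₃/∂y − ∂A₂/∂z = -12*z^2 - 6*z - 3
(∇×A)₂ = ∂A₁/∂z − ∂A₃/∂x = 0
(∇×A)₃ = ∂A₂/∂x − ∂A₁/∂y = 8*y + 4
∇×A = (-12*z^2 - 6*z - 3, 0, 8*y + 4)
At (-1, 2, 3): (-129, 0, 20).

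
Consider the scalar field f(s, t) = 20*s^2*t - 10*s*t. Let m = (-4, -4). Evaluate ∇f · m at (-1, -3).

∂f/∂s = 40*s*t - 10*t
∂f/∂t = 20*s^2 - 10*s
∇f at (-1, -3) = (150, 30)
∇f · m = (150)(-4) + (30)(-4) = -720

-720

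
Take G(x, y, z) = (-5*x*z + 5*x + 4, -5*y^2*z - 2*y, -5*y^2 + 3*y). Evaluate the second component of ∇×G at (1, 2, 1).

-5

(∇×G)_2 = ∂G₁/∂z − ∂G₃/∂x
= -5*x − (0)
= -5*x
At (1, 2, 1): -5.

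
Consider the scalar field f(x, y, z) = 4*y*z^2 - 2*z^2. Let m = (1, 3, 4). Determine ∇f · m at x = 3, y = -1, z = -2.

∂f/∂x = 0
∂f/∂y = 4*z^2
∂f/∂z = 8*y*z - 4*z
∇f at (3, -1, -2) = (0, 16, 24)
∇f · m = (0)(1) + (16)(3) + (24)(4) = 144

144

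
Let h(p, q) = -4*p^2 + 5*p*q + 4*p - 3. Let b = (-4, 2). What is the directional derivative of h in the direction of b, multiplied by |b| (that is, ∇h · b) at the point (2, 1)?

∂h/∂p = -8*p + 5*q + 4
∂h/∂q = 5*p
∇h at (2, 1) = (-7, 10)
∇h · b = (-7)(-4) + (10)(2) = 48

48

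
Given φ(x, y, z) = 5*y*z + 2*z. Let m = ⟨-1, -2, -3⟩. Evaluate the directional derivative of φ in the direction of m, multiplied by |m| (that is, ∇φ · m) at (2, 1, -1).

-11

∂φ/∂x = 0
∂φ/∂y = 5*z
∂φ/∂z = 5*y + 2
∇φ at (2, 1, -1) = (0, -5, 7)
∇φ · m = (0)(-1) + (-5)(-2) + (7)(-3) = -11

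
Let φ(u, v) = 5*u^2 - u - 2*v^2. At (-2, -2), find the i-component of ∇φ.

-21

(∇φ)_1 = ∂φ/∂u = 10*u - 1
At (-2, -2): -21.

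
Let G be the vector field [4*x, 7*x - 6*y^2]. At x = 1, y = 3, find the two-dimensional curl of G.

∂G₂/∂x = 7
∂G₁/∂y = 0
Scalar curl = 7
At (1, 3): 7.

7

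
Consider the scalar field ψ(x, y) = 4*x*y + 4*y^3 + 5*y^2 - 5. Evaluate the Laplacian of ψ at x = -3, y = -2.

∂²ψ/∂x² = 0
∂²ψ/∂y² = 2*(12*y + 5)
∇²ψ = 24*y + 10
At (-3, -2): -38.

-38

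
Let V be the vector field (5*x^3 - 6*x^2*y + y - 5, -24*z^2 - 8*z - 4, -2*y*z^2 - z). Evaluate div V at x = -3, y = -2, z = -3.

38

∂V₁/∂x = 15*x^2 - 12*x*y
∂V₂/∂y = 0
∂V₃/∂z = -4*y*z - 1
∇·V = 15*x^2 - 12*x*y - 4*y*z - 1
At (-3, -2, -3): 38.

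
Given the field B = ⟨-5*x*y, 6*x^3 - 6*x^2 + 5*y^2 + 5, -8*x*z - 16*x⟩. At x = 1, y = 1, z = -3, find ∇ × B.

(∇×B)₁ = ∂B₃/∂y − ∂B₂/∂z = 0
(∇×B)₂ = ∂B₁/∂z − ∂B₃/∂x = 8*z + 16
(∇×B)₃ = ∂B₂/∂x − ∂B₁/∂y = 18*x^2 - 7*x
∇×B = (0, 8*z + 16, 18*x^2 - 7*x)
At (1, 1, -3): (0, -8, 11).

(0, -8, 11)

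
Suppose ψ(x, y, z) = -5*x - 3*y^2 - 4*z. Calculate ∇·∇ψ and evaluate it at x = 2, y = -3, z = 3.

-6

∂²ψ/∂x² = 0
∂²ψ/∂y² = -6
∂²ψ/∂z² = 0
∇²ψ = -6
At (2, -3, 3): -6.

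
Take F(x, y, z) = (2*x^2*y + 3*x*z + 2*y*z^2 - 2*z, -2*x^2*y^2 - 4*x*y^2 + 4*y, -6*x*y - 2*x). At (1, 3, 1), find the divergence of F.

∂F₁/∂x = 4*x*y + 3*z
∂F₂/∂y = -4*x^2*y - 8*x*y + 4
∂F₃/∂z = 0
∇·F = -4*x^2*y - 4*x*y + 3*z + 4
At (1, 3, 1): -17.

-17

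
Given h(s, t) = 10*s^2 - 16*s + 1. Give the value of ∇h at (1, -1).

(4, 0)

∂h/∂s = 20*s - 16
∂h/∂t = 0
∇h = (20*s - 16, 0)
At (1, -1): (4, 0).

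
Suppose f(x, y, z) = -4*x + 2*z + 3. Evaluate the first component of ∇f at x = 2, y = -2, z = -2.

(∇f)_1 = ∂f/∂x = -4
At (2, -2, -2): -4.

-4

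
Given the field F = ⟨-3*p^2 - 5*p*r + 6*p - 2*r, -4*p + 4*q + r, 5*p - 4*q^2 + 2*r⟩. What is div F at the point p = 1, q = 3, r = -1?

11

∂F₁/∂p = -6*p - 5*r + 6
∂F₂/∂q = 4
∂F₃/∂r = 2
∇·F = -6*p - 5*r + 12
At (1, 3, -1): 11.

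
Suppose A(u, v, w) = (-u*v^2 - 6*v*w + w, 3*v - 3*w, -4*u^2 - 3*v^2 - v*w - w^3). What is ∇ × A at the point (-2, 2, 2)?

(-11, -27, 4)

(∇×A)₁ = ∂A₃/∂v − ∂A₂/∂w = -6*v - w + 3
(∇×A)₂ = ∂A₁/∂w − ∂A₃/∂u = 8*u - 6*v + 1
(∇×A)₃ = ∂A₂/∂u − ∂A₁/∂v = 2*u*v + 6*w
∇×A = (-6*v - w + 3, 8*u - 6*v + 1, 2*u*v + 6*w)
At (-2, 2, 2): (-11, -27, 4).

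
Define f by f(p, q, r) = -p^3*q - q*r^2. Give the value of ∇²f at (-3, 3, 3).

∂²f/∂p² = -6*p*q
∂²f/∂q² = 0
∂²f/∂r² = -2*q
∇²f = -6*p*q - 2*q
At (-3, 3, 3): 48.

48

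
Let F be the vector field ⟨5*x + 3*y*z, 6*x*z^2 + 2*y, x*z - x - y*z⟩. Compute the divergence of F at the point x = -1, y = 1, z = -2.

5

∂F₁/∂x = 5
∂F₂/∂y = 2
∂F₃/∂z = x - y
∇·F = x - y + 7
At (-1, 1, -2): 5.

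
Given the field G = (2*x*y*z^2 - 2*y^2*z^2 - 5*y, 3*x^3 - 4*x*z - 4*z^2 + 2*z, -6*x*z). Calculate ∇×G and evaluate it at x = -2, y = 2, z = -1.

(-18, 26, 57)

(∇×G)₁ = ∂G₃/∂y − ∂G₂/∂z = 4*x + 8*z - 2
(∇×G)₂ = ∂G₁/∂z − ∂G₃/∂x = 4*x*y*z - 4*y^2*z + 6*z
(∇×G)₃ = ∂G₂/∂x − ∂G₁/∂y = 9*x^2 - 2*x*z^2 + 4*y*z^2 - 4*z + 5
∇×G = (4*x + 8*z - 2, 4*x*y*z - 4*y^2*z + 6*z, 9*x^2 - 2*x*z^2 + 4*y*z^2 - 4*z + 5)
At (-2, 2, -1): (-18, 26, 57).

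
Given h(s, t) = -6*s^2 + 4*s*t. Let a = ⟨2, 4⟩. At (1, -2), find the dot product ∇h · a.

-24

∂h/∂s = -12*s + 4*t
∂h/∂t = 4*s
∇h at (1, -2) = (-20, 4)
∇h · a = (-20)(2) + (4)(4) = -24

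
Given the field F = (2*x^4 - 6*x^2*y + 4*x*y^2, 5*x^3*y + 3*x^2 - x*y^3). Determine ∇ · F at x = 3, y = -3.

∂F₁/∂x = 8*x^3 - 12*x*y + 4*y^2
∂F₂/∂y = 5*x^3 - 3*x*y^2
∇·F = 13*x^3 - 3*x*y^2 - 12*x*y + 4*y^2
At (3, -3): 414.

414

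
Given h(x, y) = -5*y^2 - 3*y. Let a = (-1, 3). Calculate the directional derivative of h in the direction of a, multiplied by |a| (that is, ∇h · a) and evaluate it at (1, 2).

-69

∂h/∂x = 0
∂h/∂y = -10*y - 3
∇h at (1, 2) = (0, -23)
∇h · a = (0)(-1) + (-23)(3) = -69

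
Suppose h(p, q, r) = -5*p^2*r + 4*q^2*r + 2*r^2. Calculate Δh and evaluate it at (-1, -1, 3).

-2

∂²h/∂p² = -10*r
∂²h/∂q² = 8*r
∂²h/∂r² = 4
∇²h = -2*r + 4
At (-1, -1, 3): -2.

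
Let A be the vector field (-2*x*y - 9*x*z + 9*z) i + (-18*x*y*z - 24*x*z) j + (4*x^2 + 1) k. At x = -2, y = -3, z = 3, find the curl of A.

(∇×A)₁ = ∂A₃/∂y − ∂A₂/∂z = 18*x*y + 24*x
(∇×A)₂ = ∂A₁/∂z − ∂A₃/∂x = -17*x + 9
(∇×A)₃ = ∂A₂/∂x − ∂A₁/∂y = 2*x - 18*y*z - 24*z
∇×A = (18*x*y + 24*x, -17*x + 9, 2*x - 18*y*z - 24*z)
At (-2, -3, 3): (60, 43, 86).

(60, 43, 86)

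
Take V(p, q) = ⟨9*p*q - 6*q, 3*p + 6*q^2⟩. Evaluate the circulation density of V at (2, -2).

-9

∂V₂/∂p = 3
∂V₁/∂q = 9*p - 6
Scalar curl = -9*p + 9
At (2, -2): -9.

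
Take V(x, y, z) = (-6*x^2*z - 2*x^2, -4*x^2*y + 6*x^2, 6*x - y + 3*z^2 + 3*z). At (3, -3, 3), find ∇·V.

-135

∂V₁/∂x = -12*x*z - 4*x
∂V₂/∂y = -4*x^2
∂V₃/∂z = 6*z + 3
∇·V = -4*x^2 - 12*x*z - 4*x + 6*z + 3
At (3, -3, 3): -135.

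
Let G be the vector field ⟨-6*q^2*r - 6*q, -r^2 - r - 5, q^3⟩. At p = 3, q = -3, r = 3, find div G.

0

∂G₁/∂p = 0
∂G₂/∂q = 0
∂G₃/∂r = 0
∇·G = 0
At (3, -3, 3): 0.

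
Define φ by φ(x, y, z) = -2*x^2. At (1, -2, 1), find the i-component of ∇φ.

-4

(∇φ)_1 = ∂φ/∂x = -4*x
At (1, -2, 1): -4.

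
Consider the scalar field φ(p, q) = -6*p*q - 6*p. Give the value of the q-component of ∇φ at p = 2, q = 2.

-12

(∇φ)_2 = ∂φ/∂q = -6*p
At (2, 2): -12.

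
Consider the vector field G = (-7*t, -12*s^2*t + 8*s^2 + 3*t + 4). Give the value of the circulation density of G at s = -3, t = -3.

∂G₂/∂s = -24*s*t + 16*s
∂G₁/∂t = -7
Scalar curl = -24*s*t + 16*s + 7
At (-3, -3): -257.

-257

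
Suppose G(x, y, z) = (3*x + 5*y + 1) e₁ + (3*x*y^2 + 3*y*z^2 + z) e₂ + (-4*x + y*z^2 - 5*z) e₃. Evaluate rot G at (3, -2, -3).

(-28, 4, 7)

(∇×G)₁ = ∂G₃/∂y − ∂G₂/∂z = -6*y*z + z^2 - 1
(∇×G)₂ = ∂G₁/∂z − ∂G₃/∂x = 4
(∇×G)₃ = ∂G₂/∂x − ∂G₁/∂y = 3*y^2 - 5
∇×G = (-6*y*z + z^2 - 1, 4, 3*y^2 - 5)
At (3, -2, -3): (-28, 4, 7).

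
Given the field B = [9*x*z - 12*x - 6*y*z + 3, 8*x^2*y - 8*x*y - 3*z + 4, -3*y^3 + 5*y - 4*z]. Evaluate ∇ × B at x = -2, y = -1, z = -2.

(∇×B)₁ = ∂B₃/∂y − ∂B₂/∂z = -9*y^2 + 8
(∇×B)₂ = ∂B₁/∂z − ∂B₃/∂x = 9*x - 6*y
(∇×B)₃ = ∂B₂/∂x − ∂B₁/∂y = 16*x*y - 8*y + 6*z
∇×B = (-9*y^2 + 8, 9*x - 6*y, 16*x*y - 8*y + 6*z)
At (-2, -1, -2): (-1, -12, 28).

(-1, -12, 28)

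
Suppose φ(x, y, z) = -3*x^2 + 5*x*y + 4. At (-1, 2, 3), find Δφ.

∂²φ/∂x² = -6
∂²φ/∂y² = 0
∂²φ/∂z² = 0
∇²φ = -6
At (-1, 2, 3): -6.

-6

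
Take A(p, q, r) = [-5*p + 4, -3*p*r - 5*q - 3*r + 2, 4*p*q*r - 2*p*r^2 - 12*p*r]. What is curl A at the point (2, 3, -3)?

(-15, 18, 9)

(∇×A)₁ = ∂A₃/∂q − ∂A₂/∂r = 4*p*r + 3*p + 3
(∇×A)₂ = ∂A₁/∂r − ∂A₃/∂p = -4*q*r + 2*r^2 + 12*r
(∇×A)₃ = ∂A₂/∂p − ∂A₁/∂q = -3*r
∇×A = (4*p*r + 3*p + 3, -4*q*r + 2*r^2 + 12*r, -3*r)
At (2, 3, -3): (-15, 18, 9).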